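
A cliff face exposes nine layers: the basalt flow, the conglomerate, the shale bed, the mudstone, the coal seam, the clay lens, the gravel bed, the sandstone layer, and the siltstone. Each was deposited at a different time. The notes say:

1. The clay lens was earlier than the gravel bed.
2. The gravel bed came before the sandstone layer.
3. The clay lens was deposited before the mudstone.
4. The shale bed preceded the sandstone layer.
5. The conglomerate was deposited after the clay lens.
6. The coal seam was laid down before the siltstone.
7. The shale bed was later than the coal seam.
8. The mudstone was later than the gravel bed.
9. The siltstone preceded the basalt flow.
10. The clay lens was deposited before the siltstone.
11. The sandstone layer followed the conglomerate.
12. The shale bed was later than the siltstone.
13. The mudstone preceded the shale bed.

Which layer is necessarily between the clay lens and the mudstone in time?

the gravel bed

Tracing the constraints gives the clay lens → the gravel bed → the mudstone, so the gravel bed sits after the clay lens and before the mudstone.
No other layer is forced both after the clay lens and before the mudstone.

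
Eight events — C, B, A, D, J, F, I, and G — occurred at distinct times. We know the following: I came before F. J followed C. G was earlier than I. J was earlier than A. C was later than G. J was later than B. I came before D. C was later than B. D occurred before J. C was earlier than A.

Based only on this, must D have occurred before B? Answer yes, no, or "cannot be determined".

cannot be determined

No chain of stated constraints runs from D to B, and none runs from B to D either.
So the relative order of D and B is not fixed by the given facts.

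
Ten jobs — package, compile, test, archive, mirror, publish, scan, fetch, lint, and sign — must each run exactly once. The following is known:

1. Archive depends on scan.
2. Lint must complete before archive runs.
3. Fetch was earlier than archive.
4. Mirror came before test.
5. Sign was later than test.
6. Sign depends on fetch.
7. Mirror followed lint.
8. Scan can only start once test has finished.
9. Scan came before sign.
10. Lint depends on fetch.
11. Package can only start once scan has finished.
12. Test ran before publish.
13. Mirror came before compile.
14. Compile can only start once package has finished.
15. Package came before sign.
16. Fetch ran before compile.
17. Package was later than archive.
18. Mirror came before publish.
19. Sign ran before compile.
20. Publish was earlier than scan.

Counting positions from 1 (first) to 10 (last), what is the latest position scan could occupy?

6

Scan must come before archive, compile, package, and sign — 4 stages forced after it.
Everything else can be placed before scan in some valid order, so scan can sit as late as position 10 − 4 = 6.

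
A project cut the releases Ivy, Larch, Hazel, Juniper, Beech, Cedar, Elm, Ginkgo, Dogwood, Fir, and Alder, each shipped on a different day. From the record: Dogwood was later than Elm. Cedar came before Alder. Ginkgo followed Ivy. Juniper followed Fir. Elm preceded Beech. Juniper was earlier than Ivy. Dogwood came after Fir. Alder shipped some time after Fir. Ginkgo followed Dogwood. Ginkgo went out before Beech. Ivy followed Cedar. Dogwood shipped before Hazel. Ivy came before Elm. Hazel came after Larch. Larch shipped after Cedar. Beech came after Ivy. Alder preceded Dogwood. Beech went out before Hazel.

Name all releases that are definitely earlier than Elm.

Cedar, Fir, Ivy, Juniper

Directly stated before Elm: Ivy.
Cedar reaches Elm via Cedar → Ivy → Elm.
Fir reaches Elm via Fir → Juniper → Ivy → Elm.
Juniper reaches Elm via Juniper → Ivy → Elm.
No chain forces Beech (or any of the others) ahead of Elm.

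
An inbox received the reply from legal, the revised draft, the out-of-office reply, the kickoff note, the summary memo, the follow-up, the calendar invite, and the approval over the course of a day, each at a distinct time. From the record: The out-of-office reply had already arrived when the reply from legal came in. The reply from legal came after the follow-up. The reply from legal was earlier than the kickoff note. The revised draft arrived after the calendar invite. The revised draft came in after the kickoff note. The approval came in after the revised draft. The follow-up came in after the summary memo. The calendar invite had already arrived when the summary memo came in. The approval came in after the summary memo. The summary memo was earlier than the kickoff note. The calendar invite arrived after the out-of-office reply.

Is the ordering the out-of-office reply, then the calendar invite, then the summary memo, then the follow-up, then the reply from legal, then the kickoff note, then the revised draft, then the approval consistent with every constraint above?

Check each stated constraint against the proposed order — e.g. the summary memo is ahead of the approval; the calendar invite is ahead of the revised draft. Every pair is in the required order; nothing is violated.

yes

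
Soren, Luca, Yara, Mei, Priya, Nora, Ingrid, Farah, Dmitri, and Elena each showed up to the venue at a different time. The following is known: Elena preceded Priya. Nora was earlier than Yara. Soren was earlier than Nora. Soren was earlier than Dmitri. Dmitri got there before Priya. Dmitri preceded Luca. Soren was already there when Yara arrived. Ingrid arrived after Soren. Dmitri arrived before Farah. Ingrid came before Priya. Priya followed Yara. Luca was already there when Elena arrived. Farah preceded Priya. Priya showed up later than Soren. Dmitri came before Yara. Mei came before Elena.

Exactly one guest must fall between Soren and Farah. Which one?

Dmitri

Tracing the constraints gives Soren → Dmitri → Farah, so Dmitri sits after Soren and before Farah.
No other guest is forced both after Soren and before Farah.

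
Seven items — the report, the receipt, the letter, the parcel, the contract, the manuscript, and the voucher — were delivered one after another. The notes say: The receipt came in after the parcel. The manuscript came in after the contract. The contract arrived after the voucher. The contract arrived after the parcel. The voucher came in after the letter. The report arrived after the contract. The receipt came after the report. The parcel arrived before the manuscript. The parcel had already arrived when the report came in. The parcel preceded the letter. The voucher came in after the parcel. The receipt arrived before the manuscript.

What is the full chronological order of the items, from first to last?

the parcel, the letter, the voucher, the contract, the report, the receipt, the manuscript

The constraints fix every adjacent pair, so only one ordering works:
the parcel → the letter → the voucher → the contract → the report → the receipt → the manuscript.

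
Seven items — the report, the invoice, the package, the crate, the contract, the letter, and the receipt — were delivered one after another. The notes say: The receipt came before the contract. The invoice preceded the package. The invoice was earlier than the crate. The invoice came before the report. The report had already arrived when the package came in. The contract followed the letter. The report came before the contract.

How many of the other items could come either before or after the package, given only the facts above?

Forced before the package: the invoice and the report.
That leaves the contract, the crate, the letter, and the receipt with no forced order relative to the package — 4.

4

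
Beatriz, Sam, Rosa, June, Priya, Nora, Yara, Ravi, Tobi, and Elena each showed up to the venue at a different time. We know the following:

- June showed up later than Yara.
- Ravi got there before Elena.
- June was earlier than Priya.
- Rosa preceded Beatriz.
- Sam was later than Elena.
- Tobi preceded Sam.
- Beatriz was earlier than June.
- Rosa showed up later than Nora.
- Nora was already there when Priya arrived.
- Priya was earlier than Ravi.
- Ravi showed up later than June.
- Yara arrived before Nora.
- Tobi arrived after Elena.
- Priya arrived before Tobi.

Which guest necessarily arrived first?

Yara

Yara has a chain of constraints placing them before every other guest, so Yara must be first.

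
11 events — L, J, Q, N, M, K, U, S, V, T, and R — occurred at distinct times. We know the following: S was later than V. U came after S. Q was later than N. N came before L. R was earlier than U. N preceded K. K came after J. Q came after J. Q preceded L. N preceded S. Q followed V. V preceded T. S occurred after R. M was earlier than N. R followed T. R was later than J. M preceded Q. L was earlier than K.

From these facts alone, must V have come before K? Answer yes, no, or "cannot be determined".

yes

Chain the constraints: V → Q → L → K. Each link is directly stated, so V comes before K.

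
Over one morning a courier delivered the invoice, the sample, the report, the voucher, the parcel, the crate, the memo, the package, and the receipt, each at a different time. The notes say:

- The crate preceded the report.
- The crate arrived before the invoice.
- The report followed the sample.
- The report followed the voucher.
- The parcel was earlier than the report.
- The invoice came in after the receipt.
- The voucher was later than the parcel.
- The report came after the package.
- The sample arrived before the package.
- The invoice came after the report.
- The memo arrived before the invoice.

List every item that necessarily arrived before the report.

Directly stated before the report: the crate, the package, the parcel, the sample, and the voucher.
No chain forces the invoice (or any of the others) ahead of the report.

the crate, the package, the parcel, the sample, the voucher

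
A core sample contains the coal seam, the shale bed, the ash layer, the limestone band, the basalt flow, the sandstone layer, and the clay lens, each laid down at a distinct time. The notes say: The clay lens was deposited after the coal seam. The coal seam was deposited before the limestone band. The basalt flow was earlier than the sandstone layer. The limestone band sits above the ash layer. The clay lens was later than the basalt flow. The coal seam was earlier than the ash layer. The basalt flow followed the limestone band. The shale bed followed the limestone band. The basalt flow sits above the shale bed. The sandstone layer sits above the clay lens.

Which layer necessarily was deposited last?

the sandstone layer

Every other layer has a chain of constraints placing it before the sandstone layer, so the sandstone layer is last.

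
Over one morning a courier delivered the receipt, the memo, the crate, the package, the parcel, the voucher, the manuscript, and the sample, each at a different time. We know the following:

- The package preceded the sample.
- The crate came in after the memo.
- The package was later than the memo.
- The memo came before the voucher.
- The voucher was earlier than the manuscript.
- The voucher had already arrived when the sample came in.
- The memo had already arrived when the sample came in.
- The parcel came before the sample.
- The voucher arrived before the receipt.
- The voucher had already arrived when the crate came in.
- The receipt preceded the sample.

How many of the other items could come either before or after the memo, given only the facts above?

1

Forced after the memo: the crate, the manuscript, the package, the receipt, the sample, and the voucher.
That leaves the parcel with no forced order relative to the memo — 1.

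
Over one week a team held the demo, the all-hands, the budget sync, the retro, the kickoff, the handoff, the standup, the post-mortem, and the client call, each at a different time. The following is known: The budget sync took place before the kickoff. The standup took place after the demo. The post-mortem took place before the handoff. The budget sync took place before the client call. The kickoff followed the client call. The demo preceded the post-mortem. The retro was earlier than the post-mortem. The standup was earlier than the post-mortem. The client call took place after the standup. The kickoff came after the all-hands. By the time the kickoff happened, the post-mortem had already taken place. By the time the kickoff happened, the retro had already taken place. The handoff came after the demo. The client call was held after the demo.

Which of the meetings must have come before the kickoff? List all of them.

Directly stated before the kickoff: the all-hands, the budget sync, the client call, the post-mortem, and the retro.
The demo reaches the kickoff via the demo → the post-mortem → the kickoff.
The standup reaches the kickoff via the standup → the client call → the kickoff.
No chain forces the handoff ahead of the kickoff.

the all-hands, the budget sync, the client call, the demo, the post-mortem, the retro, the standup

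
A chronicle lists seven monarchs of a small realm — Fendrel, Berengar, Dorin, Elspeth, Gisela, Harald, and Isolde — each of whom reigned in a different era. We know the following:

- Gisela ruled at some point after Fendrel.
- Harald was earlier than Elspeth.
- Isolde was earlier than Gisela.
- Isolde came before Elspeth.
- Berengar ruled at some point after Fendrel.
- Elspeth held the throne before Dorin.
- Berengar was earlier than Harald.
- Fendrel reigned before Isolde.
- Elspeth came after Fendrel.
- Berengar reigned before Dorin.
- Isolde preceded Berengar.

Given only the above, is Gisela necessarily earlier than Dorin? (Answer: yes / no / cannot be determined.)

cannot be determined

No chain of stated constraints runs from Gisela to Dorin, and none runs from Dorin to Gisela either.
So the relative order of Gisela and Dorin is not fixed by the given facts.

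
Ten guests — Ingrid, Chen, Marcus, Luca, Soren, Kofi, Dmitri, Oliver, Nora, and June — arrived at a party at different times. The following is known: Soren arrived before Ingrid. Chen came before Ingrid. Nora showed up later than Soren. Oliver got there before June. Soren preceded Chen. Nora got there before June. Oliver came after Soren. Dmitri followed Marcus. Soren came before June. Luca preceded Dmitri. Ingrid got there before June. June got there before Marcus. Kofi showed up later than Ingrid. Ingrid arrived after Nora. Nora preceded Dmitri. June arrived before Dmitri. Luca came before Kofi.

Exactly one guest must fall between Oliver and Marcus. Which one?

Tracing the constraints gives Oliver → June → Marcus, so June sits after Oliver and before Marcus.
No other guest is forced both after Oliver and before Marcus.

June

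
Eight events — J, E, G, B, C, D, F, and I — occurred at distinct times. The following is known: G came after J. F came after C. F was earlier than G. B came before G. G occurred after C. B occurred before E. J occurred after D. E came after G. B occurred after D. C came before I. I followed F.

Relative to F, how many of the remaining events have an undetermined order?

Forced before F: C; forced after F: E, G, and I.
That leaves B, D, and J with no forced order relative to F — 3.

3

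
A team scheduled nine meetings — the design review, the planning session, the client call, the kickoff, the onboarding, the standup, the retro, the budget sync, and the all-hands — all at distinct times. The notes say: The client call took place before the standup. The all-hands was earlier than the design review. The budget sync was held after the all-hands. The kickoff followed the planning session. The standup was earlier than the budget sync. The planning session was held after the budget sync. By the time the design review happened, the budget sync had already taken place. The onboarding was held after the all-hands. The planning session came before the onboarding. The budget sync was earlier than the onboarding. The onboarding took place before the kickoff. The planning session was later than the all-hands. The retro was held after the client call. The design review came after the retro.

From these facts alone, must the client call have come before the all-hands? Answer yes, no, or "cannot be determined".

cannot be determined

No chain of stated constraints runs from the client call to the all-hands, and none runs from the all-hands to the client call either.
So the relative order of the client call and the all-hands is not fixed by the given facts.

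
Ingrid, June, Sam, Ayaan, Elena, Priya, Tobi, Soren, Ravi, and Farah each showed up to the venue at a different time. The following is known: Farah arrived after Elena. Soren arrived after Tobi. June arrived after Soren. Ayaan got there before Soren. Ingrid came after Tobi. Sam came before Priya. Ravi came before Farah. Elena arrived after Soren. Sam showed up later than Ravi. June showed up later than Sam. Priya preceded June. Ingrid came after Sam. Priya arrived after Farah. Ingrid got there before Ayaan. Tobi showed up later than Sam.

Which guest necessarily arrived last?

June

Every other guest has a chain of constraints placing them before June, so June is last.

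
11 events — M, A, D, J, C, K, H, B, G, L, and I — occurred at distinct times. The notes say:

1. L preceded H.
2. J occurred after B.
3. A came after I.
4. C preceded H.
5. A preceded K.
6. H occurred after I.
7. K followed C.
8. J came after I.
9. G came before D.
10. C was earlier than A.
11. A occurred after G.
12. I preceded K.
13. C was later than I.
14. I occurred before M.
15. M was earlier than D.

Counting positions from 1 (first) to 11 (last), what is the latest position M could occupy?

M must come before D — 1 event forced after it.
Everything else can be placed before M in some valid order, so M can sit as late as position 11 − 1 = 10.

10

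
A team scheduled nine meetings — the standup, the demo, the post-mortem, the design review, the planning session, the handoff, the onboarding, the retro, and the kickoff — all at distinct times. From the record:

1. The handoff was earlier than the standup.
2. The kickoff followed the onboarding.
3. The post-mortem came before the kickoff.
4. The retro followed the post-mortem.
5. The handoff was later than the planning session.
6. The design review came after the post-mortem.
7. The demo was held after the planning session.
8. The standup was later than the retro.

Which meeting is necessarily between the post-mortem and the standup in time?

Tracing the constraints gives the post-mortem → the retro → the standup, so the retro sits after the post-mortem and before the standup.
No other meeting is forced both after the post-mortem and before the standup.

the retro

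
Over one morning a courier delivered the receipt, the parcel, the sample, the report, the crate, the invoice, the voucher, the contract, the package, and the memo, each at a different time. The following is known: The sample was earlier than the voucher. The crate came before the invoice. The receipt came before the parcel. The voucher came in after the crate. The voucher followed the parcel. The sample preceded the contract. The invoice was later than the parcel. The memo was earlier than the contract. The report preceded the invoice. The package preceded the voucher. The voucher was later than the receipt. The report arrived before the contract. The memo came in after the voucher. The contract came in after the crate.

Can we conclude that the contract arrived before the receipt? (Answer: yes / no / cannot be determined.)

no

Tracing the constraints gives the receipt → the voucher → the memo → the contract, so the receipt must come before the contract.
That means the contract cannot be before the receipt.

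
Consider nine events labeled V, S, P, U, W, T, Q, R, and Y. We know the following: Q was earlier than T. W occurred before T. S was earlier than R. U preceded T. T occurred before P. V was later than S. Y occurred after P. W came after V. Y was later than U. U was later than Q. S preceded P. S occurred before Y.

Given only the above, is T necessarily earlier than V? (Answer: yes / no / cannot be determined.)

Tracing the constraints gives V → W → T, so V must come before T.
That means T cannot be before V.

no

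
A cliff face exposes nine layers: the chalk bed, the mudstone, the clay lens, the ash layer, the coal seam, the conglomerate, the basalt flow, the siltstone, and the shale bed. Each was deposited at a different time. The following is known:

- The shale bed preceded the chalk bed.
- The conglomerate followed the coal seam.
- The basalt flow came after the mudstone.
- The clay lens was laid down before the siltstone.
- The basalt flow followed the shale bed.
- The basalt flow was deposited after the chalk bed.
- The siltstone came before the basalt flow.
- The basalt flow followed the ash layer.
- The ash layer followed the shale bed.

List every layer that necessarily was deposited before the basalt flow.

Directly stated before the basalt flow: the ash layer, the chalk bed, the mudstone, the shale bed, and the siltstone.
The clay lens reaches the basalt flow via the clay lens → the siltstone → the basalt flow.

the ash layer, the chalk bed, the clay lens, the mudstone, the shale bed, the siltstone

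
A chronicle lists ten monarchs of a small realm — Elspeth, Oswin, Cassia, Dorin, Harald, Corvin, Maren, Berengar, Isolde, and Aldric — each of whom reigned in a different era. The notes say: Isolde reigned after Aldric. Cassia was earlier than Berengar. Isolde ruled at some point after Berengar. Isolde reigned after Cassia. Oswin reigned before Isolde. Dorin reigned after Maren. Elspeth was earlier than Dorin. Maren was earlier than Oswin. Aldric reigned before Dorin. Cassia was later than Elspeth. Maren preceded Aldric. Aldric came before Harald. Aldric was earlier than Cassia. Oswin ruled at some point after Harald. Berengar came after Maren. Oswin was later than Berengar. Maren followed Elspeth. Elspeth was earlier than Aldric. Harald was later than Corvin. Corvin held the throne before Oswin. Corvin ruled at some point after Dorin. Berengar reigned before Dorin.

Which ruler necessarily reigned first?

Elspeth

Elspeth has a chain of constraints placing them before every other ruler, so Elspeth must be first.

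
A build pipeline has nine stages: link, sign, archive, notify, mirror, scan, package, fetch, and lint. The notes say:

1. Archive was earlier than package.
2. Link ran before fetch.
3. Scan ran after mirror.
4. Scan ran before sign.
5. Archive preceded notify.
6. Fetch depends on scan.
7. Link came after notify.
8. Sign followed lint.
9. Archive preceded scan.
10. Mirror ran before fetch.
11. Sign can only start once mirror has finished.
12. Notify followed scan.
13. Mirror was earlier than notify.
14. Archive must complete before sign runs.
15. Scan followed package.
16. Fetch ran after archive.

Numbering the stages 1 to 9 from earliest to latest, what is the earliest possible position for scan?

Archive, mirror, and package must all come before scan — 3 forced predecessors.
Nothing else is forced ahead of scan, so its earliest slot is position 3 + 1 = 4.

4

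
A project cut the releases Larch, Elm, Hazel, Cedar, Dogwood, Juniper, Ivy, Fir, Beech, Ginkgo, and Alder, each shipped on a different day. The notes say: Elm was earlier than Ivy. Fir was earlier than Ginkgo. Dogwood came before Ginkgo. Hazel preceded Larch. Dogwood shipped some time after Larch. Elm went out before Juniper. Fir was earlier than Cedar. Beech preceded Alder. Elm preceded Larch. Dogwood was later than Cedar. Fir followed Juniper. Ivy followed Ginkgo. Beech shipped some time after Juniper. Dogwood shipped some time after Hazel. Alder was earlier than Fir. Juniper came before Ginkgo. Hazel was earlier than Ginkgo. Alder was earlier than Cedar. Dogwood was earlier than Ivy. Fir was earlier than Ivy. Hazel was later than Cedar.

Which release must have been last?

Every other release has a chain of constraints placing it before Ivy, so Ivy is last.

Ivy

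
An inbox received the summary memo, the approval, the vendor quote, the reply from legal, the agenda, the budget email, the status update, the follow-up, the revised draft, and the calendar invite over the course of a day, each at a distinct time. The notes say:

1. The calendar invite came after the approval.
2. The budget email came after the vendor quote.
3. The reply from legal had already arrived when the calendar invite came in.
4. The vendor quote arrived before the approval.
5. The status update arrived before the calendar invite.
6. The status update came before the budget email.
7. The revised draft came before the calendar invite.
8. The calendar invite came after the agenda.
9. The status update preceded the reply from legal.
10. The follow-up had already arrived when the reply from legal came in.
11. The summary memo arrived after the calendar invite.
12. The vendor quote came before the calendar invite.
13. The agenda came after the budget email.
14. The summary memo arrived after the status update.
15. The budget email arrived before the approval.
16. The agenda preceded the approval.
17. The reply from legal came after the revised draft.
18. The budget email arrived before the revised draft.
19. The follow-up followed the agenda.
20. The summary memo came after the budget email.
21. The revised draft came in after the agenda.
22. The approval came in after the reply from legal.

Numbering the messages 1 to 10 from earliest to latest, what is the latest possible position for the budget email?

The budget email must come before the agenda, the approval, the calendar invite, the follow-up, the reply from legal, the revised draft, and the summary memo — 7 messages forced after it.
Everything else can be placed before the budget email in some valid order, so the budget email can sit as late as position 10 − 7 = 3.

3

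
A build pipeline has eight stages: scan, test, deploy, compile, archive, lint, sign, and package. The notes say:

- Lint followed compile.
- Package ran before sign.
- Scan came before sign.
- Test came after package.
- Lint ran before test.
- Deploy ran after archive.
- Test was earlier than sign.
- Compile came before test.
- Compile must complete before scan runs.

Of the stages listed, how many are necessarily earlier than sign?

Directly stated before sign: package, scan, and test.
Compile reaches sign via compile → test → sign.
Lint reaches sign via lint → test → sign.
No chain forces archive (or any of the others) ahead of sign.
That's compile, lint, package, scan, and test — 5 in all.

5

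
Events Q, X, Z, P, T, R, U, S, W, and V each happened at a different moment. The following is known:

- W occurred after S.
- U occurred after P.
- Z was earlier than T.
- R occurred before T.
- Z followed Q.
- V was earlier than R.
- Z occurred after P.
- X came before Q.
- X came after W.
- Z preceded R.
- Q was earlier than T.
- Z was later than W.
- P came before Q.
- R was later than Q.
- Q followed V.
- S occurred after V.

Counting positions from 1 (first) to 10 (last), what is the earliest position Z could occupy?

7

P, Q, S, V, W, and X must all come before Z — 6 forced predecessors.
Nothing else is forced ahead of Z, so its earliest slot is position 6 + 1 = 7.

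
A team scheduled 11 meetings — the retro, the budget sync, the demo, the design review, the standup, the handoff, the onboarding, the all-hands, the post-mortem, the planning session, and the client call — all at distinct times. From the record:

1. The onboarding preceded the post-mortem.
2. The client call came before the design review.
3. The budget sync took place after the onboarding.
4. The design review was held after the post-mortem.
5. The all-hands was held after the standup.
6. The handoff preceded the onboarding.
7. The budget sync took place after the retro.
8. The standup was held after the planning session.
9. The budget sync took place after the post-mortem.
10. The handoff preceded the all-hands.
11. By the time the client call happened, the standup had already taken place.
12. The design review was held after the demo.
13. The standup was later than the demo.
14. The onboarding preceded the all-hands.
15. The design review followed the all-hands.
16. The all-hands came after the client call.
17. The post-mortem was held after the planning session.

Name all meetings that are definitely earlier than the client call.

Directly stated before the client call: the standup.
The demo reaches the client call via the demo → the standup → the client call.
The planning session reaches the client call via the planning session → the standup → the client call.
No chain forces the design review (or any of the others) ahead of the client call.

the demo, the planning session, the standup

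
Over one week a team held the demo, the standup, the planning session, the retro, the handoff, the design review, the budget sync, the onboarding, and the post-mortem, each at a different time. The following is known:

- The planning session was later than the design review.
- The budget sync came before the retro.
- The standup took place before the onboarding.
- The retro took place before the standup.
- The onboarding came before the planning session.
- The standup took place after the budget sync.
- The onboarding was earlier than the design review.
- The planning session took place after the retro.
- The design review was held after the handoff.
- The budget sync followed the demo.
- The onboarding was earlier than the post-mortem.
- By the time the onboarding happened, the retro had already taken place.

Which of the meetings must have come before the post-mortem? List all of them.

Directly stated before the post-mortem: the onboarding.
The budget sync reaches the post-mortem via the budget sync → the retro → the onboarding → the post-mortem.
The demo reaches the post-mortem via the demo → the budget sync → the retro → the onboarding → the post-mortem.
The retro reaches the post-mortem via the retro → the onboarding → the post-mortem.
Likewise the standup reaches the post-mortem by chaining the stated constraints.
No chain forces the planning session (or any of the others) ahead of the post-mortem.

the budget sync, the demo, the onboarding, the retro, the standup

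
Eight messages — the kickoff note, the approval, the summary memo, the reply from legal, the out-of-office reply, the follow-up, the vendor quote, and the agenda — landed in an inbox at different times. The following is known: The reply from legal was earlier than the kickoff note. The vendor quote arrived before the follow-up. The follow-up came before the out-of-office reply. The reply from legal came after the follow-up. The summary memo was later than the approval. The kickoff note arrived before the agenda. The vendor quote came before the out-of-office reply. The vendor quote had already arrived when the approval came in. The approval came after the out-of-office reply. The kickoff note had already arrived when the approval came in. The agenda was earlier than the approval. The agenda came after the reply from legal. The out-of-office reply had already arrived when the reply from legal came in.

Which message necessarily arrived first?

The vendor quote has a chain of constraints placing it before every other message, so the vendor quote must be first.

the vendor quote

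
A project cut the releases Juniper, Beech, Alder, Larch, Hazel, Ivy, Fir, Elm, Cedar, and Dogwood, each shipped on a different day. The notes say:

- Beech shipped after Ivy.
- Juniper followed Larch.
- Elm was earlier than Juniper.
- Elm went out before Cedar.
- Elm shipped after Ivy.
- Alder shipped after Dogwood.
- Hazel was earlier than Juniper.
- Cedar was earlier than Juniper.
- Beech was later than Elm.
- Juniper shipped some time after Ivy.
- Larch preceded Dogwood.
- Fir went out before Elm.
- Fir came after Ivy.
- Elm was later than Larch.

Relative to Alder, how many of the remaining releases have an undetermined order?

Forced before Alder: Dogwood and Larch.
That leaves Beech, Cedar, Elm, Fir, Hazel, Ivy, and Juniper with no forced order relative to Alder — 7.

7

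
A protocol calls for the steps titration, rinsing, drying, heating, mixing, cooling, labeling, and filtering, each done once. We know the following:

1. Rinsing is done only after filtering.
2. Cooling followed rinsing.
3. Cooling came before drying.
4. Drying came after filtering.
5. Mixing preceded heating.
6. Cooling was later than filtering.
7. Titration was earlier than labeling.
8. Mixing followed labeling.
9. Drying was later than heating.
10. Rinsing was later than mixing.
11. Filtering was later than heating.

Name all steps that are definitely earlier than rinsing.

filtering, heating, labeling, mixing, titration

Directly stated before rinsing: filtering and mixing.
Heating reaches rinsing via heating → filtering → rinsing.
Labeling reaches rinsing via labeling → mixing → rinsing.
Titration reaches rinsing via titration → labeling → mixing → rinsing.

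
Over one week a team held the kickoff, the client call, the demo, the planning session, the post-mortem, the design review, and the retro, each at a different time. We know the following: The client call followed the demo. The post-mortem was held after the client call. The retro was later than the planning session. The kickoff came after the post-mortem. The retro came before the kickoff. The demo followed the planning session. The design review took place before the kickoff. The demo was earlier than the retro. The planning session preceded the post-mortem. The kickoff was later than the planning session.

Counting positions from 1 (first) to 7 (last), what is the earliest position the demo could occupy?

The planning session must come before the demo — 1 forced predecessor.
Nothing else is forced ahead of the demo, so its earliest slot is position 1 + 1 = 2.

2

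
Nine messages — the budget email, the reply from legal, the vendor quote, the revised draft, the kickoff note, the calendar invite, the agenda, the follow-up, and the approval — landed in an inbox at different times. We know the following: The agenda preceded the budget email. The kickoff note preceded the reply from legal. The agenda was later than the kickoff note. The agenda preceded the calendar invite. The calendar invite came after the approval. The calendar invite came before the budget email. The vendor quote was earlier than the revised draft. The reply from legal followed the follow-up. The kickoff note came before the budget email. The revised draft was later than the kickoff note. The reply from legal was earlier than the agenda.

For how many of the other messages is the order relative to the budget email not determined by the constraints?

Forced before the budget email: the agenda, the approval, the calendar invite, the follow-up, the kickoff note, and the reply from legal.
That leaves the revised draft and the vendor quote with no forced order relative to the budget email — 2.

2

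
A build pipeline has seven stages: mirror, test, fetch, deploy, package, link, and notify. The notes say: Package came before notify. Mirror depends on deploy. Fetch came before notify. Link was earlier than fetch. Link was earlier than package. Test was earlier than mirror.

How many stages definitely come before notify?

3

Directly stated before notify: fetch and package.
Link reaches notify via link → fetch → notify.
No chain forces mirror (or any of the others) ahead of notify.
That's fetch, link, and package — 3 in all.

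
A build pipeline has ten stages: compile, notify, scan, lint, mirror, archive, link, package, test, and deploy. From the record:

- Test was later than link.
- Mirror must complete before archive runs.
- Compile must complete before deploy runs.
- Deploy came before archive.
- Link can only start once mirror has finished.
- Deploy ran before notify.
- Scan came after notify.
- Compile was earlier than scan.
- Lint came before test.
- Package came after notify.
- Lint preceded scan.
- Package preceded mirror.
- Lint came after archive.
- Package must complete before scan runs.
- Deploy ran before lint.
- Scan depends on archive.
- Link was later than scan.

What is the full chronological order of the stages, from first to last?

The constraints fix every adjacent pair, so only one ordering works:
compile → deploy → notify → package → mirror → archive → lint → scan → link → test.

compile, deploy, notify, package, mirror, archive, lint, scan, link, test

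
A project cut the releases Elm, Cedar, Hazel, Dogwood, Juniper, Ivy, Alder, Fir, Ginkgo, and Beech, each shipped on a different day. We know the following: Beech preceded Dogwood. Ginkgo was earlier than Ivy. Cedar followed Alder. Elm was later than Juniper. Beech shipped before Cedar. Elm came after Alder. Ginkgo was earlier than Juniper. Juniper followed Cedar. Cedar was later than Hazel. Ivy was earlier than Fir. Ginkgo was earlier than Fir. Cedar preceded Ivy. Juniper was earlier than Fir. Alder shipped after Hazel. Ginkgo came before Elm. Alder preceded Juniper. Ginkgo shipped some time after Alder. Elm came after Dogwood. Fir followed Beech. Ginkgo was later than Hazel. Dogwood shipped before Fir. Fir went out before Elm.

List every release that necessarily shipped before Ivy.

Alder, Beech, Cedar, Ginkgo, Hazel

Directly stated before Ivy: Cedar and Ginkgo.
Alder reaches Ivy via Alder → Cedar → Ivy.
Beech reaches Ivy via Beech → Cedar → Ivy.
Hazel reaches Ivy via Hazel → Cedar → Ivy.
No chain forces Elm (or any of the others) ahead of Ivy.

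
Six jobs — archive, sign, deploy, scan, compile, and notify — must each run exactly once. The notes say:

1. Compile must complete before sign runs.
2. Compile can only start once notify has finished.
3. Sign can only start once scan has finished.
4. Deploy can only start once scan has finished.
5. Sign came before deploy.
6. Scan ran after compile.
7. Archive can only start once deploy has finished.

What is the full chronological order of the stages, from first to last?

notify, compile, scan, sign, deploy, archive

The constraints fix every adjacent pair, so only one ordering works:
notify → compile → scan → sign → deploy → archive.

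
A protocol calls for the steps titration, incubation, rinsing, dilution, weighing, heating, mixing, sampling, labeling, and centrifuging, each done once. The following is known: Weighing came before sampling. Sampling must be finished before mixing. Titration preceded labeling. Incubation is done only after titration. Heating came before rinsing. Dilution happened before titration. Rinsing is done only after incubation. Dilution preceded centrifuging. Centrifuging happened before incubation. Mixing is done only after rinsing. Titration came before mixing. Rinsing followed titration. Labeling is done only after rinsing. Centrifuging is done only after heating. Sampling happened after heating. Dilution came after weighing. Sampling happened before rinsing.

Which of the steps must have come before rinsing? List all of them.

centrifuging, dilution, heating, incubation, sampling, titration, weighing

Directly stated before rinsing: heating, incubation, sampling, and titration.
Centrifuging reaches rinsing via centrifuging → incubation → rinsing.
Dilution reaches rinsing via dilution → titration → rinsing.
Weighing reaches rinsing via weighing → sampling → rinsing.
No chain forces mixing (or any of the others) ahead of rinsing.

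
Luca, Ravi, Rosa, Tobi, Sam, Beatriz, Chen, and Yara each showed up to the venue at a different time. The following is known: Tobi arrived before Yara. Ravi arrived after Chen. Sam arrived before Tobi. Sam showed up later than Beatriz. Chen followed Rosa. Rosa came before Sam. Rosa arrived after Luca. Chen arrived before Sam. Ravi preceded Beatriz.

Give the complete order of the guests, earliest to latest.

The constraints fix every adjacent pair, so only one ordering works:
Luca → Rosa → Chen → Ravi → Beatriz → Sam → Tobi → Yara.

Luca, Rosa, Chen, Ravi, Beatriz, Sam, Tobi, Yara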